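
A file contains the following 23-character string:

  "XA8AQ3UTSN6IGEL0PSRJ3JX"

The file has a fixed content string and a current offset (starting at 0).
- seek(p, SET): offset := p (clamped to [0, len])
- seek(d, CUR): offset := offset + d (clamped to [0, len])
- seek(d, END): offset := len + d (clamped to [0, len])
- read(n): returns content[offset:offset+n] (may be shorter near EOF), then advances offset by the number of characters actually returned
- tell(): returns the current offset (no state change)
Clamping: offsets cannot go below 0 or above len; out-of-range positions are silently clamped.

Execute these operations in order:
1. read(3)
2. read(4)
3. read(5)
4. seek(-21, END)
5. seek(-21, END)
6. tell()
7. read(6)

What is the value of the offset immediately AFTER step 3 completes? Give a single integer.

After 1 (read(3)): returned 'XA8', offset=3
After 2 (read(4)): returned 'AQ3U', offset=7
After 3 (read(5)): returned 'TSN6I', offset=12

Answer: 12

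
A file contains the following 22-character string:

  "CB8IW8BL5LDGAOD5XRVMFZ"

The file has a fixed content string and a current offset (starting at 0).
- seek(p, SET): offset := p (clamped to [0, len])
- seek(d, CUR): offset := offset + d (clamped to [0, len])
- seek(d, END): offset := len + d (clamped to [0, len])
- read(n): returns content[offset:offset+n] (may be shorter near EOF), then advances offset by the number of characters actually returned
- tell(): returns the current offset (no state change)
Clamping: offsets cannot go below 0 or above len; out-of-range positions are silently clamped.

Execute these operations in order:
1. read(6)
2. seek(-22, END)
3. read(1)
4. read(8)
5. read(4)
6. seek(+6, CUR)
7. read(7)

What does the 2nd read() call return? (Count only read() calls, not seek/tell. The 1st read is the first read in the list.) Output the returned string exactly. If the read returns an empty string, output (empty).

Answer: C

Derivation:
After 1 (read(6)): returned 'CB8IW8', offset=6
After 2 (seek(-22, END)): offset=0
After 3 (read(1)): returned 'C', offset=1
After 4 (read(8)): returned 'B8IW8BL5', offset=9
After 5 (read(4)): returned 'LDGA', offset=13
After 6 (seek(+6, CUR)): offset=19
After 7 (read(7)): returned 'MFZ', offset=22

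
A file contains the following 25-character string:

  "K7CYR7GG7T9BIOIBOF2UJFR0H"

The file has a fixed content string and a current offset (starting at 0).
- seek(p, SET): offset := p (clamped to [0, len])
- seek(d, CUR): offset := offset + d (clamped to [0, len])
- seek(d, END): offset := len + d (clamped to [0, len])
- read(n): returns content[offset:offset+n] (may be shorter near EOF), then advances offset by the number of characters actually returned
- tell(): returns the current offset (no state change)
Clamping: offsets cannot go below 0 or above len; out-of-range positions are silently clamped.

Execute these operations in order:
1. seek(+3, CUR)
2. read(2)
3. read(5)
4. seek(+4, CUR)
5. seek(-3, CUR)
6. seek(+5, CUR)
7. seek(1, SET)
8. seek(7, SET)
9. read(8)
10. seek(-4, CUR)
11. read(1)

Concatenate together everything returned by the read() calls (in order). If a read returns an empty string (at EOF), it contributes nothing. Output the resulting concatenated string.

After 1 (seek(+3, CUR)): offset=3
After 2 (read(2)): returned 'YR', offset=5
After 3 (read(5)): returned '7GG7T', offset=10
After 4 (seek(+4, CUR)): offset=14
After 5 (seek(-3, CUR)): offset=11
After 6 (seek(+5, CUR)): offset=16
After 7 (seek(1, SET)): offset=1
After 8 (seek(7, SET)): offset=7
After 9 (read(8)): returned 'G7T9BIOI', offset=15
After 10 (seek(-4, CUR)): offset=11
After 11 (read(1)): returned 'B', offset=12

Answer: YR7GG7TG7T9BIOIB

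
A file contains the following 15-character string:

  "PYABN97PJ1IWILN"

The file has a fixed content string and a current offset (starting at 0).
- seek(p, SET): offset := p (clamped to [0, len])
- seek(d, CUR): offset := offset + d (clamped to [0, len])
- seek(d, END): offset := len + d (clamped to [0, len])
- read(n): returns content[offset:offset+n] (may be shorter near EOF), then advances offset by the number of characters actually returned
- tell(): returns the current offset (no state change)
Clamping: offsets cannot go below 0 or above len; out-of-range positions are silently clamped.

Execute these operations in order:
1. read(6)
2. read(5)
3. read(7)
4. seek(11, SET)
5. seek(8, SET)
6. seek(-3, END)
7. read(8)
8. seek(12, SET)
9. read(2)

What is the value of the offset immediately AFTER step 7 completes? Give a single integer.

Answer: 15

Derivation:
After 1 (read(6)): returned 'PYABN9', offset=6
After 2 (read(5)): returned '7PJ1I', offset=11
After 3 (read(7)): returned 'WILN', offset=15
After 4 (seek(11, SET)): offset=11
After 5 (seek(8, SET)): offset=8
After 6 (seek(-3, END)): offset=12
After 7 (read(8)): returned 'ILN', offset=15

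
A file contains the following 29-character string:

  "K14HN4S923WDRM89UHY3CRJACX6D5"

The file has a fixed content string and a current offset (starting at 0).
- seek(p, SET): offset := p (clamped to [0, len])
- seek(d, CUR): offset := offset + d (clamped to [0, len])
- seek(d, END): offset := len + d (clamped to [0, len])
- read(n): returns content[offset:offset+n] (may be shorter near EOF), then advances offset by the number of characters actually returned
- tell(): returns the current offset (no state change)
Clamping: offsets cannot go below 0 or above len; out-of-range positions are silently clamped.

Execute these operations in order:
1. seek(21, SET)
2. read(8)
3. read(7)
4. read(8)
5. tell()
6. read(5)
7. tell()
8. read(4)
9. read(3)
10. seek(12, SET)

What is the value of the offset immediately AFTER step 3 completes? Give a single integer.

Answer: 29

Derivation:
After 1 (seek(21, SET)): offset=21
After 2 (read(8)): returned 'RJACX6D5', offset=29
After 3 (read(7)): returned '', offset=29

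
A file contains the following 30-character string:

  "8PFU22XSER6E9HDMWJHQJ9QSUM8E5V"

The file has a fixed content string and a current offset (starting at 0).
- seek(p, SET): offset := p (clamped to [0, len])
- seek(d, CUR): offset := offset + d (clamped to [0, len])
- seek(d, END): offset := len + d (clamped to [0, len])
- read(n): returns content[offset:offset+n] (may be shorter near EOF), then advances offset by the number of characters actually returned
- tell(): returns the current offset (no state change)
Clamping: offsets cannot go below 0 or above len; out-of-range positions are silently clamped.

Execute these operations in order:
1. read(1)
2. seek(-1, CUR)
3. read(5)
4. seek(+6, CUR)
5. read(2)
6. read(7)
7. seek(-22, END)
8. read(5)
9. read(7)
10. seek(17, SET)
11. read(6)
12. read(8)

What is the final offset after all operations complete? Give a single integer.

Answer: 30

Derivation:
After 1 (read(1)): returned '8', offset=1
After 2 (seek(-1, CUR)): offset=0
After 3 (read(5)): returned '8PFU2', offset=5
After 4 (seek(+6, CUR)): offset=11
After 5 (read(2)): returned 'E9', offset=13
After 6 (read(7)): returned 'HDMWJHQ', offset=20
After 7 (seek(-22, END)): offset=8
After 8 (read(5)): returned 'ER6E9', offset=13
After 9 (read(7)): returned 'HDMWJHQ', offset=20
After 10 (seek(17, SET)): offset=17
After 11 (read(6)): returned 'JHQJ9Q', offset=23
After 12 (read(8)): returned 'SUM8E5V', offset=30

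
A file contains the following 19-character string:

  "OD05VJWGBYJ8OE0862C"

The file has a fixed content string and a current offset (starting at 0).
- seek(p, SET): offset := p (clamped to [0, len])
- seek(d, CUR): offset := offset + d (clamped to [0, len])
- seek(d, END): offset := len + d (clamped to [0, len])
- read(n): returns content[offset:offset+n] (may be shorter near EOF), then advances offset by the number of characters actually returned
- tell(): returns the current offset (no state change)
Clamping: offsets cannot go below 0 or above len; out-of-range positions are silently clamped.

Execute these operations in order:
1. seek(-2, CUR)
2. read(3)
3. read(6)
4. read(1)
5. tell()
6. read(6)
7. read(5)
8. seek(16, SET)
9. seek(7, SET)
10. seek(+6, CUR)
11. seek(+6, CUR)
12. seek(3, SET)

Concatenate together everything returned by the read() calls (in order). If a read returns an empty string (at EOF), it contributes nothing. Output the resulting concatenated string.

Answer: OD05VJWGBYJ8OE0862C

Derivation:
After 1 (seek(-2, CUR)): offset=0
After 2 (read(3)): returned 'OD0', offset=3
After 3 (read(6)): returned '5VJWGB', offset=9
After 4 (read(1)): returned 'Y', offset=10
After 5 (tell()): offset=10
After 6 (read(6)): returned 'J8OE08', offset=16
After 7 (read(5)): returned '62C', offset=19
After 8 (seek(16, SET)): offset=16
After 9 (seek(7, SET)): offset=7
After 10 (seek(+6, CUR)): offset=13
After 11 (seek(+6, CUR)): offset=19
After 12 (seek(3, SET)): offset=3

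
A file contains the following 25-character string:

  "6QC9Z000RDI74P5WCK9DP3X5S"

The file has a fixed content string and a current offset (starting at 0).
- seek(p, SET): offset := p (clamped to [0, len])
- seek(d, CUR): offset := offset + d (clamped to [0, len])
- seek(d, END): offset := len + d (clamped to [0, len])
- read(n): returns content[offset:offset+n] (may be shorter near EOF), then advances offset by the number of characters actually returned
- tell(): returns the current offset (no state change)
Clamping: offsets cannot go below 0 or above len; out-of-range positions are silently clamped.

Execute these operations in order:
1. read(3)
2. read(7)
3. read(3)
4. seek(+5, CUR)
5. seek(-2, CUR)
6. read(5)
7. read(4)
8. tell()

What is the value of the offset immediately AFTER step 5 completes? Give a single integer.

Answer: 16

Derivation:
After 1 (read(3)): returned '6QC', offset=3
After 2 (read(7)): returned '9Z000RD', offset=10
After 3 (read(3)): returned 'I74', offset=13
After 4 (seek(+5, CUR)): offset=18
After 5 (seek(-2, CUR)): offset=16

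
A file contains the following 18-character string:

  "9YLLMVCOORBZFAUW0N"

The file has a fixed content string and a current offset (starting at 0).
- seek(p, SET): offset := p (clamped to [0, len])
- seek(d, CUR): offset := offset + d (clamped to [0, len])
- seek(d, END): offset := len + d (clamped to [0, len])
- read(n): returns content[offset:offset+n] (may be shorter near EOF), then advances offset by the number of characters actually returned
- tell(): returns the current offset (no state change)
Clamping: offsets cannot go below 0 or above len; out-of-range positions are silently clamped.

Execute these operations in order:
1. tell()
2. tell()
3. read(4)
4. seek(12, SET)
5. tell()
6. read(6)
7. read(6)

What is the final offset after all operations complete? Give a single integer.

Answer: 18

Derivation:
After 1 (tell()): offset=0
After 2 (tell()): offset=0
After 3 (read(4)): returned '9YLL', offset=4
After 4 (seek(12, SET)): offset=12
After 5 (tell()): offset=12
After 6 (read(6)): returned 'FAUW0N', offset=18
After 7 (read(6)): returned '', offset=18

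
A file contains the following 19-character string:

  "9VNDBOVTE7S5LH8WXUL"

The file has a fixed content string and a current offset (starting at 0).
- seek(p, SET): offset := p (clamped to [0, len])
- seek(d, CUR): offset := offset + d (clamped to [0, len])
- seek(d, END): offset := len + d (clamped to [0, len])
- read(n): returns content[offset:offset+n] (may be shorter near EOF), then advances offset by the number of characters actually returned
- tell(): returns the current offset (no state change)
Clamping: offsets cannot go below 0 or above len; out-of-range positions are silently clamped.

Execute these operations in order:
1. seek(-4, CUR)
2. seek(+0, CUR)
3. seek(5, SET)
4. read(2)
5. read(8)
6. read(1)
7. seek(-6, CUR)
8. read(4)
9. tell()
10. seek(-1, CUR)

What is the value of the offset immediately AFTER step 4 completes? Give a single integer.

After 1 (seek(-4, CUR)): offset=0
After 2 (seek(+0, CUR)): offset=0
After 3 (seek(5, SET)): offset=5
After 4 (read(2)): returned 'OV', offset=7

Answer: 7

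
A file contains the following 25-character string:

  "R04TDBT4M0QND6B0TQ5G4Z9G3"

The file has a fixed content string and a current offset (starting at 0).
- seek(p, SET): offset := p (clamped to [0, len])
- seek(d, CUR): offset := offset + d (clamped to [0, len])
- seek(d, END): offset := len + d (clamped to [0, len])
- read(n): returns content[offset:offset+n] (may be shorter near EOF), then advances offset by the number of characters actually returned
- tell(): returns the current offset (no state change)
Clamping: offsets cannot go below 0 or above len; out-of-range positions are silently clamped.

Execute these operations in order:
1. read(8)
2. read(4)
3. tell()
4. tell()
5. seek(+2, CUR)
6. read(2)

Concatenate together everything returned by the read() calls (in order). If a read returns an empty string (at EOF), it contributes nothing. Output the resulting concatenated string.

Answer: R04TDBT4M0QNB0

Derivation:
After 1 (read(8)): returned 'R04TDBT4', offset=8
After 2 (read(4)): returned 'M0QN', offset=12
After 3 (tell()): offset=12
After 4 (tell()): offset=12
After 5 (seek(+2, CUR)): offset=14
After 6 (read(2)): returned 'B0', offset=16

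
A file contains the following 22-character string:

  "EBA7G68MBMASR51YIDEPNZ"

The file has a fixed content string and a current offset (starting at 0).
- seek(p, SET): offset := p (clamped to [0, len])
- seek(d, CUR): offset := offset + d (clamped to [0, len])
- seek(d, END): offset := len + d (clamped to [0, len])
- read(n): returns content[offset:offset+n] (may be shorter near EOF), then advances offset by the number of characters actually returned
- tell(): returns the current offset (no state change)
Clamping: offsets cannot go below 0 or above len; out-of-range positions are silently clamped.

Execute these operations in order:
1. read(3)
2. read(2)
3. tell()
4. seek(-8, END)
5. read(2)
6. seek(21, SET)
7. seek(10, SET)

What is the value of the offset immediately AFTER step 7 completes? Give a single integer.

Answer: 10

Derivation:
After 1 (read(3)): returned 'EBA', offset=3
After 2 (read(2)): returned '7G', offset=5
After 3 (tell()): offset=5
After 4 (seek(-8, END)): offset=14
After 5 (read(2)): returned '1Y', offset=16
After 6 (seek(21, SET)): offset=21
After 7 (seek(10, SET)): offset=10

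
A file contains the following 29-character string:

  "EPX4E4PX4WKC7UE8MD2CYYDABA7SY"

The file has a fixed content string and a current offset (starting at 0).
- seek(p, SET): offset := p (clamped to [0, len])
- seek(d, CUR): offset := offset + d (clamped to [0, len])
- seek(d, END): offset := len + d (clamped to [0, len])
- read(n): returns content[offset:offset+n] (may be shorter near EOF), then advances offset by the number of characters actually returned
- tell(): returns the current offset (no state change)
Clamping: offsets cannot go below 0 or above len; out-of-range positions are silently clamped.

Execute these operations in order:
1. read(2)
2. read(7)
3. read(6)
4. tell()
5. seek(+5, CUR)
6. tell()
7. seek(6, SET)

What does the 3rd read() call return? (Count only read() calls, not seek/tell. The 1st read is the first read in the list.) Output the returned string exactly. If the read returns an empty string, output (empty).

After 1 (read(2)): returned 'EP', offset=2
After 2 (read(7)): returned 'X4E4PX4', offset=9
After 3 (read(6)): returned 'WKC7UE', offset=15
After 4 (tell()): offset=15
After 5 (seek(+5, CUR)): offset=20
After 6 (tell()): offset=20
After 7 (seek(6, SET)): offset=6

Answer: WKC7UE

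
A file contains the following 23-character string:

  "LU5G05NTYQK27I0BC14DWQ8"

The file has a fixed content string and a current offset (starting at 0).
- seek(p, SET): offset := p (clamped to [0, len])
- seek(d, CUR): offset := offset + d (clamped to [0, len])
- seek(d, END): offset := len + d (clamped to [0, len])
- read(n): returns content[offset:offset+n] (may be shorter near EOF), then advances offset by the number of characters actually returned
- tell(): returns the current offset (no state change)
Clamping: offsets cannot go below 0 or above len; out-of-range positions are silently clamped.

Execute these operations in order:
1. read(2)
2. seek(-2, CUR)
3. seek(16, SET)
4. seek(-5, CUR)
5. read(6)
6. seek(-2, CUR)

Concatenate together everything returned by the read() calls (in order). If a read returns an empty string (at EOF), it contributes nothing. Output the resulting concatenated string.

Answer: LU27I0BC

Derivation:
After 1 (read(2)): returned 'LU', offset=2
After 2 (seek(-2, CUR)): offset=0
After 3 (seek(16, SET)): offset=16
After 4 (seek(-5, CUR)): offset=11
After 5 (read(6)): returned '27I0BC', offset=17
After 6 (seek(-2, CUR)): offset=15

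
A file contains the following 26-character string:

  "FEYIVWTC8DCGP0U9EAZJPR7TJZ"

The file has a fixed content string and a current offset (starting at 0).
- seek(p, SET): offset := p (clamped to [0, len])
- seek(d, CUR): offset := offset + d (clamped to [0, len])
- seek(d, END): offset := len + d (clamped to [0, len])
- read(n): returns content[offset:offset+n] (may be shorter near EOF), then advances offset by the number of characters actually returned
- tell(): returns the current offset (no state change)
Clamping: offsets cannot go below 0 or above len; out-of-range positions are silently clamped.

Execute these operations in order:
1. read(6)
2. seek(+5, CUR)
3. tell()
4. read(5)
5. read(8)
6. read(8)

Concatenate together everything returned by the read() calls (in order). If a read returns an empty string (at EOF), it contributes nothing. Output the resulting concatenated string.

After 1 (read(6)): returned 'FEYIVW', offset=6
After 2 (seek(+5, CUR)): offset=11
After 3 (tell()): offset=11
After 4 (read(5)): returned 'GP0U9', offset=16
After 5 (read(8)): returned 'EAZJPR7T', offset=24
After 6 (read(8)): returned 'JZ', offset=26

Answer: FEYIVWGP0U9EAZJPR7TJZ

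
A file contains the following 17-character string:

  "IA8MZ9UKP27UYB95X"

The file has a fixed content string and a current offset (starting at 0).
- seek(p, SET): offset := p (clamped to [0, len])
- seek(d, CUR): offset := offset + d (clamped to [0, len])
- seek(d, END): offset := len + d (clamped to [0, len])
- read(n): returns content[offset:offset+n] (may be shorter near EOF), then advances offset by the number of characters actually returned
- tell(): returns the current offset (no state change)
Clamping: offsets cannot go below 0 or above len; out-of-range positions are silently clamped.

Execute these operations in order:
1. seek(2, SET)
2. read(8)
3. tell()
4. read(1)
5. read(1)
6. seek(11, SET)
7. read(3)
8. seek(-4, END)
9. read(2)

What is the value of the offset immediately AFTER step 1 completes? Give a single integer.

After 1 (seek(2, SET)): offset=2

Answer: 2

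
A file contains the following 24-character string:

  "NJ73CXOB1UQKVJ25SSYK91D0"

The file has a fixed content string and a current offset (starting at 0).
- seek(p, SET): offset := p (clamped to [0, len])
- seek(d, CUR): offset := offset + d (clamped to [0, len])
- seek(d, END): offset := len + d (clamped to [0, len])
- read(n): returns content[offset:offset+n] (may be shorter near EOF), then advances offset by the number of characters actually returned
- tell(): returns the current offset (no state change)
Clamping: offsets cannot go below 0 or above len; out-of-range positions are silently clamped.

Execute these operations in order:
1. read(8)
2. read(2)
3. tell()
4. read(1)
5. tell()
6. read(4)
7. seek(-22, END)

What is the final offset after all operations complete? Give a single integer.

After 1 (read(8)): returned 'NJ73CXOB', offset=8
After 2 (read(2)): returned '1U', offset=10
After 3 (tell()): offset=10
After 4 (read(1)): returned 'Q', offset=11
After 5 (tell()): offset=11
After 6 (read(4)): returned 'KVJ2', offset=15
After 7 (seek(-22, END)): offset=2

Answer: 2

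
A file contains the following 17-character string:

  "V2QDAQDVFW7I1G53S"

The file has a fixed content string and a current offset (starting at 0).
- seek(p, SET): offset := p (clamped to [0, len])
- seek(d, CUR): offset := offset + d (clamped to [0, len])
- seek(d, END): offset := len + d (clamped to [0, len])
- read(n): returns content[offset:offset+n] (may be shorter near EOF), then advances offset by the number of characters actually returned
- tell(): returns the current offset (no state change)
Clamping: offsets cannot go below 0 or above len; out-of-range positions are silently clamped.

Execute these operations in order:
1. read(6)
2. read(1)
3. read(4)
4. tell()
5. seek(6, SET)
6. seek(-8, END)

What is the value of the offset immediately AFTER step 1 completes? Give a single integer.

After 1 (read(6)): returned 'V2QDAQ', offset=6

Answer: 6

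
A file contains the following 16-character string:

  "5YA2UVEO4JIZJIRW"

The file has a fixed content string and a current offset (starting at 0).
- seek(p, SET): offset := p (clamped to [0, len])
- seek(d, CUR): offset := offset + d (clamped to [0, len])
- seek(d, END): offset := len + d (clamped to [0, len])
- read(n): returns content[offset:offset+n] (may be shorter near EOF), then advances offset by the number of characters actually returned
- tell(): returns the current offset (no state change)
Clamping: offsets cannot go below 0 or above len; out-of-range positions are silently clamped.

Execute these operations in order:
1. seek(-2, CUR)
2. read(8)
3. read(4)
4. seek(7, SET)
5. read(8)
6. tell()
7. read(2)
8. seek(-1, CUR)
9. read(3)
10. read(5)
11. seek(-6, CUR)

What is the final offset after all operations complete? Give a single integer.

Answer: 10

Derivation:
After 1 (seek(-2, CUR)): offset=0
After 2 (read(8)): returned '5YA2UVEO', offset=8
After 3 (read(4)): returned '4JIZ', offset=12
After 4 (seek(7, SET)): offset=7
After 5 (read(8)): returned 'O4JIZJIR', offset=15
After 6 (tell()): offset=15
After 7 (read(2)): returned 'W', offset=16
After 8 (seek(-1, CUR)): offset=15
After 9 (read(3)): returned 'W', offset=16
After 10 (read(5)): returned '', offset=16
After 11 (seek(-6, CUR)): offset=10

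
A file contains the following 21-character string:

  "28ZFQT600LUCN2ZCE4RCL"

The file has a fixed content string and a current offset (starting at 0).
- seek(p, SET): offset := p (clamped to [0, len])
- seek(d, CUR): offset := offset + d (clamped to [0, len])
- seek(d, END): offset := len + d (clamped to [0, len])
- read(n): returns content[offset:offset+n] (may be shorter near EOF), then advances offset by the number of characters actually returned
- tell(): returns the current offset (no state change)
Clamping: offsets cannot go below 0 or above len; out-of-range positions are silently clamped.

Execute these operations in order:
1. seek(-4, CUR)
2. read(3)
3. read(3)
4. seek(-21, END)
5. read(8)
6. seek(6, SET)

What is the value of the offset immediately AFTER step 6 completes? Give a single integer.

Answer: 6

Derivation:
After 1 (seek(-4, CUR)): offset=0
After 2 (read(3)): returned '28Z', offset=3
After 3 (read(3)): returned 'FQT', offset=6
After 4 (seek(-21, END)): offset=0
After 5 (read(8)): returned '28ZFQT60', offset=8
After 6 (seek(6, SET)): offset=6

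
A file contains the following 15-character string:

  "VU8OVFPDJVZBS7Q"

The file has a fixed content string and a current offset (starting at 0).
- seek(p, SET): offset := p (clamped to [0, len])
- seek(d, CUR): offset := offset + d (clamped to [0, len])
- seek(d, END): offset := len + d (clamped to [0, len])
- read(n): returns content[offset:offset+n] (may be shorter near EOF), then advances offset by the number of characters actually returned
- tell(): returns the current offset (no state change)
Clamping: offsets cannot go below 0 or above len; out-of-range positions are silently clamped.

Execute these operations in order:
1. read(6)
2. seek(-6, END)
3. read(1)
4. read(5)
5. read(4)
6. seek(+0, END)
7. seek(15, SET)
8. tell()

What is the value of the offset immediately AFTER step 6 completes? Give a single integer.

After 1 (read(6)): returned 'VU8OVF', offset=6
After 2 (seek(-6, END)): offset=9
After 3 (read(1)): returned 'V', offset=10
After 4 (read(5)): returned 'ZBS7Q', offset=15
After 5 (read(4)): returned '', offset=15
After 6 (seek(+0, END)): offset=15

Answer: 15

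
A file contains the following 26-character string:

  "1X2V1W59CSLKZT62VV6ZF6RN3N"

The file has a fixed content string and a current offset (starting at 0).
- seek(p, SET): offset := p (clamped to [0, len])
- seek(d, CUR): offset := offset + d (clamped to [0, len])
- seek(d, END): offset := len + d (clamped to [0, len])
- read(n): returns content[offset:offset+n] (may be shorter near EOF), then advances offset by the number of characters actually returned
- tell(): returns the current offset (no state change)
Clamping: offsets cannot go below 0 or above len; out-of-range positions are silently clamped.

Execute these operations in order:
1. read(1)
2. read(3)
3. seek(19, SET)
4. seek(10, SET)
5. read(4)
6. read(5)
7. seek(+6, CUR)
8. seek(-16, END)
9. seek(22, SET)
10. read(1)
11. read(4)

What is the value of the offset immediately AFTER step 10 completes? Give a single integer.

Answer: 23

Derivation:
After 1 (read(1)): returned '1', offset=1
After 2 (read(3)): returned 'X2V', offset=4
After 3 (seek(19, SET)): offset=19
After 4 (seek(10, SET)): offset=10
After 5 (read(4)): returned 'LKZT', offset=14
After 6 (read(5)): returned '62VV6', offset=19
After 7 (seek(+6, CUR)): offset=25
After 8 (seek(-16, END)): offset=10
After 9 (seek(22, SET)): offset=22
After 10 (read(1)): returned 'R', offset=23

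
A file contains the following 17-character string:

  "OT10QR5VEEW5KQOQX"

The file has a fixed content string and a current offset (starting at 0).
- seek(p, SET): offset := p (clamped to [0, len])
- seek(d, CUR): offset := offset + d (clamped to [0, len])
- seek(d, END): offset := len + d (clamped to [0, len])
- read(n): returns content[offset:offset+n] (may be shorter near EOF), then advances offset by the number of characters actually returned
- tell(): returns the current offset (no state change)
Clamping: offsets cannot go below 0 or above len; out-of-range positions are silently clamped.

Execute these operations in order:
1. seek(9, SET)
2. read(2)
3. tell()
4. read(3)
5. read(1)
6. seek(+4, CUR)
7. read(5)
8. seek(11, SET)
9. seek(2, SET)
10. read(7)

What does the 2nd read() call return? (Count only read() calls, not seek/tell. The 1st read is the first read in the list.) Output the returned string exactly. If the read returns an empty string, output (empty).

Answer: 5KQ

Derivation:
After 1 (seek(9, SET)): offset=9
After 2 (read(2)): returned 'EW', offset=11
After 3 (tell()): offset=11
After 4 (read(3)): returned '5KQ', offset=14
After 5 (read(1)): returned 'O', offset=15
After 6 (seek(+4, CUR)): offset=17
After 7 (read(5)): returned '', offset=17
After 8 (seek(11, SET)): offset=11
After 9 (seek(2, SET)): offset=2
After 10 (read(7)): returned '10QR5VE', offset=9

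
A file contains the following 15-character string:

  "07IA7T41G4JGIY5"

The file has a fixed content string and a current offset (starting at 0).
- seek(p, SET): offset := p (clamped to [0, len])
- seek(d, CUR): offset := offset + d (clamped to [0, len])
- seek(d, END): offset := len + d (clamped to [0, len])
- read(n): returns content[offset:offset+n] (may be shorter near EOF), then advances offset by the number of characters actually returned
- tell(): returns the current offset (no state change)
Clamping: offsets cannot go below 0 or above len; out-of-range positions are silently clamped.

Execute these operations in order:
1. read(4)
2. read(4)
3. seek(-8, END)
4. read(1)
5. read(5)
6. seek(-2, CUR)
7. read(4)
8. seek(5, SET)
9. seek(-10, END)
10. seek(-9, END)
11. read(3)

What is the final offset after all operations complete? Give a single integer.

Answer: 9

Derivation:
After 1 (read(4)): returned '07IA', offset=4
After 2 (read(4)): returned '7T41', offset=8
After 3 (seek(-8, END)): offset=7
After 4 (read(1)): returned '1', offset=8
After 5 (read(5)): returned 'G4JGI', offset=13
After 6 (seek(-2, CUR)): offset=11
After 7 (read(4)): returned 'GIY5', offset=15
After 8 (seek(5, SET)): offset=5
After 9 (seek(-10, END)): offset=5
After 10 (seek(-9, END)): offset=6
After 11 (read(3)): returned '41G', offset=9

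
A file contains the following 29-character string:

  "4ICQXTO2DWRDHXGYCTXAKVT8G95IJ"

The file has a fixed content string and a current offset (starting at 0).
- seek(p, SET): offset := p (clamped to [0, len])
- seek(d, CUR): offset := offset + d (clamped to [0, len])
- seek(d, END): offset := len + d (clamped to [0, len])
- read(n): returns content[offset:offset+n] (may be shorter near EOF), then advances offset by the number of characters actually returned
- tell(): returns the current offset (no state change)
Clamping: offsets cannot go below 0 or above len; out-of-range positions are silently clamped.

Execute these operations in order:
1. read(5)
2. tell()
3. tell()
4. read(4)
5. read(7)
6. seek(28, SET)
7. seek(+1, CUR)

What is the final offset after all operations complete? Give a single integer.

After 1 (read(5)): returned '4ICQX', offset=5
After 2 (tell()): offset=5
After 3 (tell()): offset=5
After 4 (read(4)): returned 'TO2D', offset=9
After 5 (read(7)): returned 'WRDHXGY', offset=16
After 6 (seek(28, SET)): offset=28
After 7 (seek(+1, CUR)): offset=29

Answer: 29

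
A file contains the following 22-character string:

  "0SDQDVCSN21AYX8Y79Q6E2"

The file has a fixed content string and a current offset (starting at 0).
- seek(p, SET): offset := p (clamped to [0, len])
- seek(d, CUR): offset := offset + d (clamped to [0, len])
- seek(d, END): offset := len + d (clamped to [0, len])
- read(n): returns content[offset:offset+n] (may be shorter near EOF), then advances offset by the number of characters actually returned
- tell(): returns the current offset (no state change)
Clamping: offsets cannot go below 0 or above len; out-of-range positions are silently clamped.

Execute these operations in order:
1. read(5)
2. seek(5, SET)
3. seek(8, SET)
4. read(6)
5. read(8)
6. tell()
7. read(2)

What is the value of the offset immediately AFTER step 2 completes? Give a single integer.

After 1 (read(5)): returned '0SDQD', offset=5
After 2 (seek(5, SET)): offset=5

Answer: 5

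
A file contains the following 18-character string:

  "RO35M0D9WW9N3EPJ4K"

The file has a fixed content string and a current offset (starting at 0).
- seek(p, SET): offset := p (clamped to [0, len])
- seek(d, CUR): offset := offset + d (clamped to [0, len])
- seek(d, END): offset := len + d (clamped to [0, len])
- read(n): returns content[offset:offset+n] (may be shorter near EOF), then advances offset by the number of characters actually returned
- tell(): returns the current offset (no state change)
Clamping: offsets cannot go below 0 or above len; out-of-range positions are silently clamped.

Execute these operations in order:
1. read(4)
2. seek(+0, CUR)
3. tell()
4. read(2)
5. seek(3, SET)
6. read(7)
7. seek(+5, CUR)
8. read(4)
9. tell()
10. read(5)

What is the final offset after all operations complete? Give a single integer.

Answer: 18

Derivation:
After 1 (read(4)): returned 'RO35', offset=4
After 2 (seek(+0, CUR)): offset=4
After 3 (tell()): offset=4
After 4 (read(2)): returned 'M0', offset=6
After 5 (seek(3, SET)): offset=3
After 6 (read(7)): returned '5M0D9WW', offset=10
After 7 (seek(+5, CUR)): offset=15
After 8 (read(4)): returned 'J4K', offset=18
After 9 (tell()): offset=18
After 10 (read(5)): returned '', offset=18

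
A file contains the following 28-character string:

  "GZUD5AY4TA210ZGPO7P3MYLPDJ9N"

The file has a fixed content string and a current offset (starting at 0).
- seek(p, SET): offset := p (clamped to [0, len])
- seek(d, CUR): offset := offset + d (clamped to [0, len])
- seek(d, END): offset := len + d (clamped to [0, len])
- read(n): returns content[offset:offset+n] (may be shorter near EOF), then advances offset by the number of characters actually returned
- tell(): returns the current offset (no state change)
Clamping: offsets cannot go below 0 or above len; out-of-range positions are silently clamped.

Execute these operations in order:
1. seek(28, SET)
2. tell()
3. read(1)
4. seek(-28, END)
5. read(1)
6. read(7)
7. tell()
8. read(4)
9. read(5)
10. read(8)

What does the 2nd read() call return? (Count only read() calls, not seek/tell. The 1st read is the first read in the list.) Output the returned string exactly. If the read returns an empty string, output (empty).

After 1 (seek(28, SET)): offset=28
After 2 (tell()): offset=28
After 3 (read(1)): returned '', offset=28
After 4 (seek(-28, END)): offset=0
After 5 (read(1)): returned 'G', offset=1
After 6 (read(7)): returned 'ZUD5AY4', offset=8
After 7 (tell()): offset=8
After 8 (read(4)): returned 'TA21', offset=12
After 9 (read(5)): returned '0ZGPO', offset=17
After 10 (read(8)): returned '7P3MYLPD', offset=25

Answer: G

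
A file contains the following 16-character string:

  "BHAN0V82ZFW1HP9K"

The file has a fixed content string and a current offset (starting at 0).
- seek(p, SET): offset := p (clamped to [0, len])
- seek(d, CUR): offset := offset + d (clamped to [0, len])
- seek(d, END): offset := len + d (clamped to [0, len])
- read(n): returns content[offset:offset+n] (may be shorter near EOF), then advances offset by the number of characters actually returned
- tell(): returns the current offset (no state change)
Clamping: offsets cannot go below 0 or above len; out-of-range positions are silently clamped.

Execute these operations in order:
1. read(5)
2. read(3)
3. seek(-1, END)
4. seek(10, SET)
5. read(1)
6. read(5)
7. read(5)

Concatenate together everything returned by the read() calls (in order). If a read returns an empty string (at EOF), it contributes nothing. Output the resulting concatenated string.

Answer: BHAN0V82W1HP9K

Derivation:
After 1 (read(5)): returned 'BHAN0', offset=5
After 2 (read(3)): returned 'V82', offset=8
After 3 (seek(-1, END)): offset=15
After 4 (seek(10, SET)): offset=10
After 5 (read(1)): returned 'W', offset=11
After 6 (read(5)): returned '1HP9K', offset=16
After 7 (read(5)): returned '', offset=16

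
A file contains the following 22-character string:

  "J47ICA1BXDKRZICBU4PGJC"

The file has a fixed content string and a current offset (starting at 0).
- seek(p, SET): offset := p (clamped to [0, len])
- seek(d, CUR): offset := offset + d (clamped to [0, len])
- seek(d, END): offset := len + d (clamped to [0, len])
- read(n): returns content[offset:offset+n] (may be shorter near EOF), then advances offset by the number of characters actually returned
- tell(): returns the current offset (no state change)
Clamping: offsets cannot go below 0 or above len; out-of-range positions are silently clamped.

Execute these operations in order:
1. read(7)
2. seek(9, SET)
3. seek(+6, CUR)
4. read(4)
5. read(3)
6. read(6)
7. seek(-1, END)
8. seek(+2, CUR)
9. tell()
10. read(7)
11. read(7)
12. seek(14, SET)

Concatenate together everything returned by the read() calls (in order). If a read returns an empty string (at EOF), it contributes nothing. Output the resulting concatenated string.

Answer: J47ICA1BU4PGJC

Derivation:
After 1 (read(7)): returned 'J47ICA1', offset=7
After 2 (seek(9, SET)): offset=9
After 3 (seek(+6, CUR)): offset=15
After 4 (read(4)): returned 'BU4P', offset=19
After 5 (read(3)): returned 'GJC', offset=22
After 6 (read(6)): returned '', offset=22
After 7 (seek(-1, END)): offset=21
After 8 (seek(+2, CUR)): offset=22
After 9 (tell()): offset=22
After 10 (read(7)): returned '', offset=22
After 11 (read(7)): returned '', offset=22
After 12 (seek(14, SET)): offset=14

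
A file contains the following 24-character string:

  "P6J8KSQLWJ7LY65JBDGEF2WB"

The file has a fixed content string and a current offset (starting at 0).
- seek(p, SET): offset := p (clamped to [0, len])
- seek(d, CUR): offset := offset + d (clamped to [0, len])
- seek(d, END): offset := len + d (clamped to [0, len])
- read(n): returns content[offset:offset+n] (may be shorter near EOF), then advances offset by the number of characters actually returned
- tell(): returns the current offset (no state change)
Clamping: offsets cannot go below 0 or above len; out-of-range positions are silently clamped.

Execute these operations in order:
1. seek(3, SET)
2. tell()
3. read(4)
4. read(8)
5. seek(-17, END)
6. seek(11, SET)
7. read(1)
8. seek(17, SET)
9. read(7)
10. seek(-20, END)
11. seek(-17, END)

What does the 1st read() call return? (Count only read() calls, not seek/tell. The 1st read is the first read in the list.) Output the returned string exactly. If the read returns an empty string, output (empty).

After 1 (seek(3, SET)): offset=3
After 2 (tell()): offset=3
After 3 (read(4)): returned '8KSQ', offset=7
After 4 (read(8)): returned 'LWJ7LY65', offset=15
After 5 (seek(-17, END)): offset=7
After 6 (seek(11, SET)): offset=11
After 7 (read(1)): returned 'L', offset=12
After 8 (seek(17, SET)): offset=17
After 9 (read(7)): returned 'DGEF2WB', offset=24
After 10 (seek(-20, END)): offset=4
After 11 (seek(-17, END)): offset=7

Answer: 8KSQ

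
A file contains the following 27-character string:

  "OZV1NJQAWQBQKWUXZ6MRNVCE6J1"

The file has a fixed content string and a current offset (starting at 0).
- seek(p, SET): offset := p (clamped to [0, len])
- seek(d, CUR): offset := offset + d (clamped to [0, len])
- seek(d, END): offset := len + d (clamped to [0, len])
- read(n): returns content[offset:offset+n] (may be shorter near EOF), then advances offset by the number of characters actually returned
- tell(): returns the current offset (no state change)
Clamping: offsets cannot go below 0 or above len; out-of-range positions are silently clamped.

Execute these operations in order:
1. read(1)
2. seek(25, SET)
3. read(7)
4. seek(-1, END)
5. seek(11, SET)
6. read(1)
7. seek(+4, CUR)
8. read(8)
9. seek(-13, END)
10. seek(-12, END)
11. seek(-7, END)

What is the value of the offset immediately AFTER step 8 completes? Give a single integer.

After 1 (read(1)): returned 'O', offset=1
After 2 (seek(25, SET)): offset=25
After 3 (read(7)): returned 'J1', offset=27
After 4 (seek(-1, END)): offset=26
After 5 (seek(11, SET)): offset=11
After 6 (read(1)): returned 'Q', offset=12
After 7 (seek(+4, CUR)): offset=16
After 8 (read(8)): returned 'Z6MRNVCE', offset=24

Answer: 24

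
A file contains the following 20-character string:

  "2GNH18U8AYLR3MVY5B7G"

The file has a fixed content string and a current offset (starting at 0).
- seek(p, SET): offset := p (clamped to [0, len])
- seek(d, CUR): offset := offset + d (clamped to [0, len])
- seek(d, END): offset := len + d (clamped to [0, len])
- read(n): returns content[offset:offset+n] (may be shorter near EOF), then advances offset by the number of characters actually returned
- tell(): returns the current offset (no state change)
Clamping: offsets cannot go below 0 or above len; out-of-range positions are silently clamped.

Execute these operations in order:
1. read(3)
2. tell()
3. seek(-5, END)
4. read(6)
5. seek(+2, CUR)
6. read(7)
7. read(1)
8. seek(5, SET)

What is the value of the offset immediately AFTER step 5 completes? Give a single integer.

After 1 (read(3)): returned '2GN', offset=3
After 2 (tell()): offset=3
After 3 (seek(-5, END)): offset=15
After 4 (read(6)): returned 'Y5B7G', offset=20
After 5 (seek(+2, CUR)): offset=20

Answer: 20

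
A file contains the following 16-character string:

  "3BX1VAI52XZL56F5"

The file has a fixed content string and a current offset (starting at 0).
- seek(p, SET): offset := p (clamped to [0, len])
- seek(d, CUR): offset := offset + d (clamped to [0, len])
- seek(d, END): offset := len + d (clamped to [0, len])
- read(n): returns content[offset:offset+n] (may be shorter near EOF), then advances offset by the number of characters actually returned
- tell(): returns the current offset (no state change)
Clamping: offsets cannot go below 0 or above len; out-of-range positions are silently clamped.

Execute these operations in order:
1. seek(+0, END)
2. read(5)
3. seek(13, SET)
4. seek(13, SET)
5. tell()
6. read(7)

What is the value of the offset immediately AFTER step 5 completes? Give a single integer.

Answer: 13

Derivation:
After 1 (seek(+0, END)): offset=16
After 2 (read(5)): returned '', offset=16
After 3 (seek(13, SET)): offset=13
After 4 (seek(13, SET)): offset=13
After 5 (tell()): offset=13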